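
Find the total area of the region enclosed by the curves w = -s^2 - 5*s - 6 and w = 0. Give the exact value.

Set the curves equal: -s^2 - 5*s - 6 = 0, so -s^2 - 5*s - 6 = 0, which factors as -(s + 2)*(s + 3) = 0. The curves meet at s = -3, -2.
On [-3, -2], w = -s^2 - 5*s - 6 is on top; that piece has area ∫[-3,-2] (-s^2 - 5*s - 6) ds = 1/6.

1/6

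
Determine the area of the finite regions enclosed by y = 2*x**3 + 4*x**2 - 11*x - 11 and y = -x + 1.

253/6

Set the curves equal: 2*x**3 + 4*x**2 - 11*x - 11 = -x + 1, so 2*x**3 + 4*x**2 - 10*x - 12 = 0, which factors as 2*(x - 2)*(x + 1)*(x + 3) = 0. The curves meet at x = -3, -1, 2.
On [-3, -1], y = 2*x**3 + 4*x**2 - 11*x - 11 is on top; that piece has area ∫[-3,-1] (2*x**3 + 4*x**2 - 10*x - 12) dx = 32/3.
On [-1, 2], y = -x + 1 is on top; that piece has area ∫[-1,2] (-(2*x**3 + 4*x**2 - 10*x - 12)) dx = 63/2.
Total enclosed area = 32/3 + 63/2 = 253/6.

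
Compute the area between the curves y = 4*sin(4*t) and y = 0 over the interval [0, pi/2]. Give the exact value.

The difference (4*sin(4*t)) - (0) = 4*sin(4*t) changes sign at t = pi/4 inside [0, pi/2], so split the integral there.
∫[0,pi/4] (4*sin(4*t)) dt = 2.
∫[pi/4,pi/2] (4*sin(4*t)) dt = -2; the area of that piece is 2.
Total area = 2 + 2 = 4.

4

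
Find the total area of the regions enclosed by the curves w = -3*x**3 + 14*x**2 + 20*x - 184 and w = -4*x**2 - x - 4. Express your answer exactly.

Set the curves equal: -3*x**3 + 14*x**2 + 20*x - 184 = -4*x**2 - x - 4, so -3*x**3 + 18*x**2 + 21*x - 180 = 0, which factors as -3*(x - 5)*(x - 4)*(x + 3) = 0. The curves meet at x = -3, 4, 5.
On [-3, 4], w = -4*x**2 - x - 4 is on top; that piece has area ∫[-3,4] (-(-3*x**3 + 18*x**2 + 21*x - 180)) dx = 3087/4.
On [4, 5], w = -3*x**3 + 14*x**2 + 20*x - 184 is on top; that piece has area ∫[4,5] (-3*x**3 + 18*x**2 + 21*x - 180) dx = 15/4.
Total enclosed area = 3087/4 + 15/4 = 1551/2.

1551/2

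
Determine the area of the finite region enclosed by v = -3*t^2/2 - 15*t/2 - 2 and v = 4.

27/4

Set the curves equal: -3*t^2/2 - 15*t/2 - 2 = 4, so -3*t^2/2 - 15*t/2 - 6 = 0, which factors as -3*(t + 1)*(t + 4)/2 = 0. The curves meet at t = -4, -1.
On [-4, -1], v = -3*t^2/2 - 15*t/2 - 2 is on top; that piece has area ∫[-4,-1] (-3*t^2/2 - 15*t/2 - 6) dt = 27/4.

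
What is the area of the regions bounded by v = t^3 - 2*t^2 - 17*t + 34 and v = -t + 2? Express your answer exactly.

Set the curves equal: t^3 - 2*t^2 - 17*t + 34 = -t + 2, so t^3 - 2*t^2 - 16*t + 32 = 0, which factors as (t - 4)*(t - 2)*(t + 4) = 0. The curves meet at t = -4, 2, 4.
On [-4, 2], v = t^3 - 2*t^2 - 17*t + 34 is on top; that piece has area ∫[-4,2] (t^3 - 2*t^2 - 16*t + 32) dt = 180.
On [2, 4], v = -t + 2 is on top; that piece has area ∫[2,4] (-(t^3 - 2*t^2 - 16*t + 32)) dt = 28/3.
Total enclosed area = 180 + 28/3 = 568/3.

568/3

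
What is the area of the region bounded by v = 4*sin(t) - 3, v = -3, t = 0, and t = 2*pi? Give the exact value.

16

The difference (4*sin(t) - 3) - (-3) = 4*sin(t) changes sign at t = pi inside [0, 2*pi], so split the integral there.
∫[0,pi] (4*sin(t)) dt = 8.
∫[pi,2*pi] (4*sin(t)) dt = -8; the area of that piece is 8.
Total area = 8 + 8 = 16.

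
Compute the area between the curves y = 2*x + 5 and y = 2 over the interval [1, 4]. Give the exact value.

On [1, 4], (2*x + 5) - (2) = 2*x + 3 is ≥ 0 throughout, so the area is a single integral of |2*x + 3|.
∫[1,4] (2*x + 3) dx = 24.

24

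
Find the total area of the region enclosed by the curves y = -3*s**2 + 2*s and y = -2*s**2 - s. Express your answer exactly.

Set the curves equal: -3*s**2 + 2*s = -2*s**2 - s, so -s**2 + 3*s = 0, which factors as -s*(s - 3) = 0. The curves meet at s = 0, 3.
On [0, 3], y = -3*s**2 + 2*s is on top; that piece has area ∫[0,3] (-s**2 + 3*s) ds = 9/2.

9/2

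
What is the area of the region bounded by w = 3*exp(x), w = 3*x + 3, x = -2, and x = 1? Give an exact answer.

-9/2 - 3*exp(-2) + 3*exp(1)

On [-2, 1], (3*exp(x)) - (3*x + 3) = -3*x + 3*exp(x) - 3 is ≥ 0 throughout, so the area is a single integral of |-3*x + 3*exp(x) - 3|.
∫[-2,1] (-3*x + 3*exp(x) - 3) dx = -9/2 - 3*exp(-2) + 3*exp(1).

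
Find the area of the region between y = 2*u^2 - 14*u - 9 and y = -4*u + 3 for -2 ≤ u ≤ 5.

The difference (2*u^2 - 14*u - 9) - (-4*u + 3) = 2*u^2 - 10*u - 12 changes sign at u = -1 inside [-2, 5], so split the integral there.
∫[-2,-1] (2*u^2 - 10*u - 12) du = 23/3.
∫[-1,5] (2*u^2 - 10*u - 12) du = -108; the area of that piece is 108.
Total area = 23/3 + 108 = 347/3.

347/3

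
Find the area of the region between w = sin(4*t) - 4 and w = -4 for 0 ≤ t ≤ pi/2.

The difference (sin(4*t) - 4) - (-4) = sin(4*t) changes sign at t = pi/4 inside [0, pi/2], so split the integral there.
∫[0,pi/4] (sin(4*t)) dt = 1/2.
∫[pi/4,pi/2] (sin(4*t)) dt = -1/2; the area of that piece is 1/2.
Total area = 1/2 + 1/2 = 1.

1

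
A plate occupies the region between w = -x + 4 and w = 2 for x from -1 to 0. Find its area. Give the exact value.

On [-1, 0], (-x + 4) - (2) = -x + 2 is ≥ 0 throughout, so the area is a single integral of |-x + 2|.
∫[-1,0] (-x + 2) dx = 5/2.

5/2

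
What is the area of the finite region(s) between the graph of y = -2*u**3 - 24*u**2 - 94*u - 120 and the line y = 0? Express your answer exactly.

The curve meets the u-axis where -2*u**3 - 24*u**2 - 94*u - 120 = 0, i.e. -2*(u + 3)*(u + 4)*(u + 5) = 0, at u = -5, -4, -3.
On [-5, -4] the curve lies below the axis; ∫[-5,-4] (-2*u**3 - 24*u**2 - 94*u - 120) du = -1/2, giving area 1/2.
On [-4, -3] the curve lies above the axis; ∫[-4,-3] (-2*u**3 - 24*u**2 - 94*u - 120) du = 1/2, giving area 1/2.
Total area = 1/2 + 1/2 = 1.

1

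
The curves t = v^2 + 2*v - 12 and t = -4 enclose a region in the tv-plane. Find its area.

Both boundary curves give t as a function of v, so integrate with respect to v. Setting them equal: v^2 + 2*v - 8 = 0, i.e. (v - 2)*(v + 4) = 0, so they meet at v = -4, 2.
For v in [-4, 2], t = v^2 + 2*v - 12 is on the left; area = ∫[-4,2] (-(v^2 + 2*v - 8)) dv = 36.

36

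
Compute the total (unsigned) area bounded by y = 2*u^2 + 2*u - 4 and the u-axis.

The curve meets the u-axis where 2*u^2 + 2*u - 4 = 0, i.e. 2*(u - 1)*(u + 2) = 0, at u = -2, 1.
On [-2, 1] the curve lies below the axis; ∫[-2,1] (2*u^2 + 2*u - 4) du = -9, giving area 9.

9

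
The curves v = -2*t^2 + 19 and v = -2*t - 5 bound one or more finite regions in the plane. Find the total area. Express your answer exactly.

Set the curves equal: -2*t^2 + 19 = -2*t - 5, so -2*t^2 + 2*t + 24 = 0, which factors as -2*(t - 4)*(t + 3) = 0. The curves meet at t = -3, 4.
On [-3, 4], v = -2*t^2 + 19 is on top; that piece has area ∫[-3,4] (-2*t^2 + 2*t + 24) dt = 343/3.

343/3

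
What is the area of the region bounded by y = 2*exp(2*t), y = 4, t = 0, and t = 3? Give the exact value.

-15 + 4*log(2) + exp(6)

The difference (2*exp(2*t)) - (4) = 2*exp(2*t) - 4 changes sign at t = log(2)/2 inside [0, 3], so split the integral there.
∫[0,log(2)/2] (2*exp(2*t) - 4) dt = 1 - log(4); the area of that piece is -1 + log(4).
∫[log(2)/2,3] (2*exp(2*t) - 4) dt = -14 + 2*log(2) + exp(6).
Total area = (-1 + log(4)) + (-14 + 2*log(2) + exp(6)) = -15 + 4*log(2) + exp(6).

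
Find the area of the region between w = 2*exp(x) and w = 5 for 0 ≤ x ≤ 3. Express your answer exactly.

The difference (2*exp(x)) - (5) = 2*exp(x) - 5 changes sign at x = log(5/2) inside [0, 3], so split the integral there.
∫[0,log(5/2)] (2*exp(x) - 5) dx = log(32/3125) + 3; the area of that piece is -3 + log(3125/32).
∫[log(5/2),3] (2*exp(x) - 5) dx = -20 - 5*log(2) + 5*log(5) + 2*exp(3).
Total area = (-3 + log(3125/32)) + (-20 - 5*log(2) + 5*log(5) + 2*exp(3)) = -23 - 10*log(2) + 10*log(5) + 2*exp(3).

-23 - 10*log(2) + 10*log(5) + 2*exp(3)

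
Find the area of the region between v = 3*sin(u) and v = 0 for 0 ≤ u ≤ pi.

On [0, pi], (3*sin(u)) - (0) = 3*sin(u) is ≥ 0 throughout, so the area is a single integral of |3*sin(u)|.
∫[0,pi] (3*sin(u)) du = 6.

6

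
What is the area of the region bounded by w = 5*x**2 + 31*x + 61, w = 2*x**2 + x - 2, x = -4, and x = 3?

The difference (5*x**2 + 31*x + 61) - (2*x**2 + x - 2) = 3*x**2 + 30*x + 63 changes sign at x = -3 inside [-4, 3], so split the integral there.
∫[-4,-3] (3*x**2 + 30*x + 63) dx = -5; the area of that piece is 5.
∫[-3,3] (3*x**2 + 30*x + 63) dx = 432.
Total area = 5 + 432 = 437.

437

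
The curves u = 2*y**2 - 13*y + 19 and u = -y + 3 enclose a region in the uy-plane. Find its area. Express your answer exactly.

Both boundary curves give u as a function of y, so integrate with respect to y. Setting them equal: 2*y**2 - 12*y + 16 = 0, i.e. 2*(y - 4)*(y - 2) = 0, so they meet at y = 2, 4.
For y in [2, 4], u = 2*y**2 - 13*y + 19 is on the left; area = ∫[2,4] (-(2*y**2 - 12*y + 16)) dy = 8/3.

8/3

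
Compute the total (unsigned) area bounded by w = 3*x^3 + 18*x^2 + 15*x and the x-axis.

The curve meets the x-axis where 3*x^3 + 18*x^2 + 15*x = 0, i.e. 3*x*(x + 1)*(x + 5) = 0, at x = -5, -1, 0.
On [-5, -1] the curve lies above the axis; ∫[-5,-1] (3*x^3 + 18*x^2 + 15*x) dx = 96, giving area 96.
On [-1, 0] the curve lies below the axis; ∫[-1,0] (3*x^3 + 18*x^2 + 15*x) dx = -9/4, giving area 9/4.
Total area = 96 + 9/4 = 393/4.

393/4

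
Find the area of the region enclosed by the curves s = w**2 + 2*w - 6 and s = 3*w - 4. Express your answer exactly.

Both boundary curves give s as a function of w, so integrate with respect to w. Setting them equal: w**2 - w - 2 = 0, i.e. (w - 2)*(w + 1) = 0, so they meet at w = -1, 2.
For w in [-1, 2], s = w**2 + 2*w - 6 is on the left; area = ∫[-1,2] (-(w**2 - w - 2)) dw = 9/2.

9/2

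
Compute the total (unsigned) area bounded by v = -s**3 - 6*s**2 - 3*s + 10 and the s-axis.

81/2

The curve meets the s-axis where -s**3 - 6*s**2 - 3*s + 10 = 0, i.e. -(s - 1)*(s + 2)*(s + 5) = 0, at s = -5, -2, 1.
On [-5, -2] the curve lies below the axis; ∫[-5,-2] (-s**3 - 6*s**2 - 3*s + 10) ds = -81/4, giving area 81/4.
On [-2, 1] the curve lies above the axis; ∫[-2,1] (-s**3 - 6*s**2 - 3*s + 10) ds = 81/4, giving area 81/4.
Total area = 81/4 + 81/4 = 81/2.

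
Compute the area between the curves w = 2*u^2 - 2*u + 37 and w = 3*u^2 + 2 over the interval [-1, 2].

On [-1, 2], (2*u^2 - 2*u + 37) - (3*u^2 + 2) = -u^2 - 2*u + 35 is ≥ 0 throughout, so the area is a single integral of |-u^2 - 2*u + 35|.
∫[-1,2] (-u^2 - 2*u + 35) du = 99.

99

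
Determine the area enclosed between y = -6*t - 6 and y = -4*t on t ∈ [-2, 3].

35

On [-2, 3], (-6*t - 6) - (-4*t) = -2*t - 6 is ≤ 0 throughout, so the area is a single integral of |-2*t - 6|.
∫[-2,3] (-2*t - 6) dt = -35; the area of that piece is 35.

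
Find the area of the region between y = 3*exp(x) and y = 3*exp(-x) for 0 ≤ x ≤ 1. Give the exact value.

On [0, 1], (3*exp(x)) - (3*exp(-x)) = 3*exp(x) - 3*exp(-x) is ≥ 0 throughout, so the area is a single integral of |3*exp(x) - 3*exp(-x)|.
∫[0,1] (3*exp(x) - 3*exp(-x)) dx = -6 + 3*exp(-1) + 3*exp(1).

-6 + 3*exp(-1) + 3*exp(1)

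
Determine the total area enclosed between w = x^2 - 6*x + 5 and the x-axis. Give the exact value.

32/3

The curve meets the x-axis where x^2 - 6*x + 5 = 0, i.e. (x - 5)*(x - 1) = 0, at x = 1, 5.
On [1, 5] the curve lies below the axis; ∫[1,5] (x^2 - 6*x + 5) dx = -32/3, giving area 32/3.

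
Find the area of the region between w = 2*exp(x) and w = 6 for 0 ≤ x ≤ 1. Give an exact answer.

8 - 2*exp(1)

On [0, 1], (2*exp(x)) - (6) = 2*exp(x) - 6 is ≤ 0 throughout, so the area is a single integral of |2*exp(x) - 6|.
∫[0,1] (2*exp(x) - 6) dx = -8 + 2*exp(1); the area of that piece is 8 - 2*exp(1).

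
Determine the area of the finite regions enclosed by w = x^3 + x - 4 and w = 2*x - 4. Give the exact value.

Set the curves equal: x^3 + x - 4 = 2*x - 4, so x^3 - x = 0, which factors as x*(x - 1)*(x + 1) = 0. The curves meet at x = -1, 0, 1.
On [-1, 0], w = x^3 + x - 4 is on top; that piece has area ∫[-1,0] (x^3 - x) dx = 1/4.
On [0, 1], w = 2*x - 4 is on top; that piece has area ∫[0,1] (-(x^3 - x)) dx = 1/4.
Total enclosed area = 1/4 + 1/4 = 1/2.

1/2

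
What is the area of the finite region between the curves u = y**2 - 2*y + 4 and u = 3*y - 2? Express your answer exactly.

1/6

Both boundary curves give u as a function of y, so integrate with respect to y. Setting them equal: y**2 - 5*y + 6 = 0, i.e. (y - 3)*(y - 2) = 0, so they meet at y = 2, 3.
For y in [2, 3], u = y**2 - 2*y + 4 is on the left; area = ∫[2,3] (-(y**2 - 5*y + 6)) dy = 1/6.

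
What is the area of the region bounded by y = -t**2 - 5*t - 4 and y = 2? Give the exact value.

1/6

Set the curves equal: -t**2 - 5*t - 4 = 2, so -t**2 - 5*t - 6 = 0, which factors as -(t + 2)*(t + 3) = 0. The curves meet at t = -3, -2.
On [-3, -2], y = -t**2 - 5*t - 4 is on top; that piece has area ∫[-3,-2] (-t**2 - 5*t - 6) dt = 1/6.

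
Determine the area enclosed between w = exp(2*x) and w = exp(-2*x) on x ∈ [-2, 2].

-2 + exp(-4) + exp(4)

The difference (exp(2*x)) - (exp(-2*x)) = exp(2*x) - exp(-2*x) changes sign at x = 0 inside [-2, 2], so split the integral there.
∫[-2,0] (exp(2*x) - exp(-2*x)) dx = -exp(4)/2 - exp(-4)/2 + 1; the area of that piece is -1 + exp(-4)/2 + exp(4)/2.
∫[0,2] (exp(2*x) - exp(-2*x)) dx = -1 + exp(-4)/2 + exp(4)/2.
Total area = (-1 + exp(-4)/2 + exp(4)/2) + (-1 + exp(-4)/2 + exp(4)/2) = -2 + exp(-4) + exp(4).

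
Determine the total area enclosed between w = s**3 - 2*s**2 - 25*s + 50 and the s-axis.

The curve meets the s-axis where s**3 - 2*s**2 - 25*s + 50 = 0, i.e. (s - 5)*(s - 2)*(s + 5) = 0, at s = -5, 2, 5.
On [-5, 2] the curve lies above the axis; ∫[-5,2] (s**3 - 2*s**2 - 25*s + 50) ds = 4459/12, giving area 4459/12.
On [2, 5] the curve lies below the axis; ∫[2,5] (s**3 - 2*s**2 - 25*s + 50) ds = -153/4, giving area 153/4.
Total area = 4459/12 + 153/4 = 2459/6.

2459/6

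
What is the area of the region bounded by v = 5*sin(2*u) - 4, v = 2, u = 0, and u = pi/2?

-5 + 3*pi

On [0, pi/2], (5*sin(2*u) - 4) - (2) = 5*sin(2*u) - 6 is ≤ 0 throughout, so the area is a single integral of |5*sin(2*u) - 6|.
∫[0,pi/2] (5*sin(2*u) - 6) du = 5 - 3*pi; the area of that piece is -5 + 3*pi.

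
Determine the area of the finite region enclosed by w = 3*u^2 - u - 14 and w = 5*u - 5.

32

Set the curves equal: 3*u^2 - u - 14 = 5*u - 5, so 3*u^2 - 6*u - 9 = 0, which factors as 3*(u - 3)*(u + 1) = 0. The curves meet at u = -1, 3.
On [-1, 3], w = 5*u - 5 is on top; that piece has area ∫[-1,3] (-(3*u^2 - 6*u - 9)) du = 32.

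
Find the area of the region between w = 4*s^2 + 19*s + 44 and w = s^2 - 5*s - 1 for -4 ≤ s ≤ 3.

326

The difference (4*s^2 + 19*s + 44) - (s^2 - 5*s - 1) = 3*s^2 + 24*s + 45 changes sign at s = -3 inside [-4, 3], so split the integral there.
∫[-4,-3] (3*s^2 + 24*s + 45) ds = -2; the area of that piece is 2.
∫[-3,3] (3*s^2 + 24*s + 45) ds = 324.
Total area = 2 + 324 = 326.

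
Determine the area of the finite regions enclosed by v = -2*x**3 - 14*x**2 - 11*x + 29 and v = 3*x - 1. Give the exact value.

Set the curves equal: -2*x**3 - 14*x**2 - 11*x + 29 = 3*x - 1, so -2*x**3 - 14*x**2 - 14*x + 30 = 0, which factors as -2*(x - 1)*(x + 3)*(x + 5) = 0. The curves meet at x = -5, -3, 1.
On [-5, -3], v = 3*x - 1 is on top; that piece has area ∫[-5,-3] (-(-2*x**3 - 14*x**2 - 14*x + 30)) dx = 40/3.
On [-3, 1], v = -2*x**3 - 14*x**2 - 11*x + 29 is on top; that piece has area ∫[-3,1] (-2*x**3 - 14*x**2 - 14*x + 30) dx = 256/3.
Total enclosed area = 40/3 + 256/3 = 296/3.

296/3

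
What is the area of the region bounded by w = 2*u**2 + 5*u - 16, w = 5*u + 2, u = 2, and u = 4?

The difference (2*u**2 + 5*u - 16) - (5*u + 2) = 2*u**2 - 18 changes sign at u = 3 inside [2, 4], so split the integral there.
∫[2,3] (2*u**2 - 18) du = -16/3; the area of that piece is 16/3.
∫[3,4] (2*u**2 - 18) du = 20/3.
Total area = 16/3 + 20/3 = 12.

12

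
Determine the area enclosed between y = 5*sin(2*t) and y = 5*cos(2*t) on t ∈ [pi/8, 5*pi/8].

On [pi/8, 5*pi/8], (5*sin(2*t)) - (5*cos(2*t)) = 5*sin(2*t) - 5*cos(2*t) is ≥ 0 throughout, so the area is a single integral of |5*sin(2*t) - 5*cos(2*t)|.
∫[pi/8,5*pi/8] (5*sin(2*t) - 5*cos(2*t)) dt = 5*sqrt(2).

5*sqrt(2)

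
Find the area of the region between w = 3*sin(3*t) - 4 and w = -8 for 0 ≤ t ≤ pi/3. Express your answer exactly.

On [0, pi/3], (3*sin(3*t) - 4) - (-8) = 3*sin(3*t) + 4 is ≥ 0 throughout, so the area is a single integral of |3*sin(3*t) + 4|.
∫[0,pi/3] (3*sin(3*t) + 4) dt = 2 + 4*pi/3.

2 + 4*pi/3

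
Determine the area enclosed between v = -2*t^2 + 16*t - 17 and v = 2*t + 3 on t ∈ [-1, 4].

155/3

The difference (-2*t^2 + 16*t - 17) - (2*t + 3) = -2*t^2 + 14*t - 20 changes sign at t = 2 inside [-1, 4], so split the integral there.
∫[-1,2] (-2*t^2 + 14*t - 20) dt = -45; the area of that piece is 45.
∫[2,4] (-2*t^2 + 14*t - 20) dt = 20/3.
Total area = 45 + 20/3 = 155/3.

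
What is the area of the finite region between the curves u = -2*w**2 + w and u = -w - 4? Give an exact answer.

9

Both boundary curves give u as a function of w, so integrate with respect to w. Setting them equal: -2*w**2 + 2*w + 4 = 0, i.e. -2*(w - 2)*(w + 1) = 0, so they meet at w = -1, 2.
For w in [-1, 2], u = -2*w**2 + w is on the right; area = ∫[-1,2] (-2*w**2 + 2*w + 4) dw = 9.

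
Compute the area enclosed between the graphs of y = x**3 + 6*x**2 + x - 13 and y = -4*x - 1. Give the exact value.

Set the curves equal: x**3 + 6*x**2 + x - 13 = -4*x - 1, so x**3 + 6*x**2 + 5*x - 12 = 0, which factors as (x - 1)*(x + 3)*(x + 4) = 0. The curves meet at x = -4, -3, 1.
On [-4, -3], y = x**3 + 6*x**2 + x - 13 is on top; that piece has area ∫[-4,-3] (x**3 + 6*x**2 + 5*x - 12) dx = 3/4.
On [-3, 1], y = -4*x - 1 is on top; that piece has area ∫[-3,1] (-(x**3 + 6*x**2 + 5*x - 12)) dx = 32.
Total enclosed area = 3/4 + 32 = 131/4.

131/4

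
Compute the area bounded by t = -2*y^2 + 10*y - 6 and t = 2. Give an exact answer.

Both boundary curves give t as a function of y, so integrate with respect to y. Setting them equal: -2*y^2 + 10*y - 8 = 0, i.e. -2*(y - 4)*(y - 1) = 0, so they meet at y = 1, 4.
For y in [1, 4], t = -2*y^2 + 10*y - 6 is on the right; area = ∫[1,4] (-2*y^2 + 10*y - 8) dy = 9.

9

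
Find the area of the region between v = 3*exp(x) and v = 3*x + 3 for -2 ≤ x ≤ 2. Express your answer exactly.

On [-2, 2], (3*exp(x)) - (3*x + 3) = -3*x + 3*exp(x) - 3 is ≥ 0 throughout, so the area is a single integral of |-3*x + 3*exp(x) - 3|.
∫[-2,2] (-3*x + 3*exp(x) - 3) dx = -12 - 3*exp(-2) + 3*exp(2).

-12 - 3*exp(-2) + 3*exp(2)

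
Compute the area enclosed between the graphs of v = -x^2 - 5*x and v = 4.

Set the curves equal: -x^2 - 5*x = 4, so -x^2 - 5*x - 4 = 0, which factors as -(x + 1)*(x + 4) = 0. The curves meet at x = -4, -1.
On [-4, -1], v = -x^2 - 5*x is on top; that piece has area ∫[-4,-1] (-x^2 - 5*x - 4) dx = 9/2.

9/2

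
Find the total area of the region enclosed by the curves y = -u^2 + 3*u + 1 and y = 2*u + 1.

Set the curves equal: -u^2 + 3*u + 1 = 2*u + 1, so -u^2 + u = 0, which factors as -u*(u - 1) = 0. The curves meet at u = 0, 1.
On [0, 1], y = -u^2 + 3*u + 1 is on top; that piece has area ∫[0,1] (-u^2 + u) du = 1/6.

1/6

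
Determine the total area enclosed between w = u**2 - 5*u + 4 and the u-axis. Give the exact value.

The curve meets the u-axis where u**2 - 5*u + 4 = 0, i.e. (u - 4)*(u - 1) = 0, at u = 1, 4.
On [1, 4] the curve lies below the axis; ∫[1,4] (u**2 - 5*u + 4) du = -9/2, giving area 9/2.

9/2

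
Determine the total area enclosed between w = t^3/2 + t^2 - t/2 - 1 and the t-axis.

37/24

The curve meets the t-axis where t^3/2 + t^2 - t/2 - 1 = 0, i.e. (t - 1)*(t + 1)*(t + 2)/2 = 0, at t = -2, -1, 1.
On [-2, -1] the curve lies above the axis; ∫[-2,-1] (t^3/2 + t^2 - t/2 - 1) dt = 5/24, giving area 5/24.
On [-1, 1] the curve lies below the axis; ∫[-1,1] (t^3/2 + t^2 - t/2 - 1) dt = -4/3, giving area 4/3.
Total area = 5/24 + 4/3 = 37/24.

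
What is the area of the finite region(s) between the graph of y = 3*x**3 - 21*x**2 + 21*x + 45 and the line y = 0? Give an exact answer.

148

The curve meets the x-axis where 3*x**3 - 21*x**2 + 21*x + 45 = 0, i.e. 3*(x - 5)*(x - 3)*(x + 1) = 0, at x = -1, 3, 5.
On [-1, 3] the curve lies above the axis; ∫[-1,3] (3*x**3 - 21*x**2 + 21*x + 45) dx = 128, giving area 128.
On [3, 5] the curve lies below the axis; ∫[3,5] (3*x**3 - 21*x**2 + 21*x + 45) dx = -20, giving area 20.
Total area = 128 + 20 = 148.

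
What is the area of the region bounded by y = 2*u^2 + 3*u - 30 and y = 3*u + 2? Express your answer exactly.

Set the curves equal: 2*u^2 + 3*u - 30 = 3*u + 2, so 2*u^2 - 32 = 0, which factors as 2*(u - 4)*(u + 4) = 0. The curves meet at u = -4, 4.
On [-4, 4], y = 3*u + 2 is on top; that piece has area ∫[-4,4] (-(2*u^2 - 32)) du = 512/3.

512/3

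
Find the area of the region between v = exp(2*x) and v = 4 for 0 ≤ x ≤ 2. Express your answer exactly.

-23/2 + 8*log(2) + exp(4)/2

The difference (exp(2*x)) - (4) = exp(2*x) - 4 changes sign at x = log(2) inside [0, 2], so split the integral there.
∫[0,log(2)] (exp(2*x) - 4) dx = 3/2 - log(16); the area of that piece is -3/2 + log(16).
∫[log(2),2] (exp(2*x) - 4) dx = -10 + 4*log(2) + exp(4)/2.
Total area = (-3/2 + log(16)) + (-10 + 4*log(2) + exp(4)/2) = -23/2 + 8*log(2) + exp(4)/2.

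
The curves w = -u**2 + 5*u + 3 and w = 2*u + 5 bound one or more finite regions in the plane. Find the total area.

Set the curves equal: -u**2 + 5*u + 3 = 2*u + 5, so -u**2 + 3*u - 2 = 0, which factors as -(u - 2)*(u - 1) = 0. The curves meet at u = 1, 2.
On [1, 2], w = -u**2 + 5*u + 3 is on top; that piece has area ∫[1,2] (-u**2 + 3*u - 2) du = 1/6.

1/6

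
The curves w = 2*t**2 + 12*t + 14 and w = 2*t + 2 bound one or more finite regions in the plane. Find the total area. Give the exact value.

1/3

Set the curves equal: 2*t**2 + 12*t + 14 = 2*t + 2, so 2*t**2 + 10*t + 12 = 0, which factors as 2*(t + 2)*(t + 3) = 0. The curves meet at t = -3, -2.
On [-3, -2], w = 2*t + 2 is on top; that piece has area ∫[-3,-2] (-(2*t**2 + 10*t + 12)) dt = 1/3.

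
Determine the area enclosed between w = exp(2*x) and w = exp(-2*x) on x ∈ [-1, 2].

The difference (exp(2*x)) - (exp(-2*x)) = exp(2*x) - exp(-2*x) changes sign at x = 0 inside [-1, 2], so split the integral there.
∫[-1,0] (exp(2*x) - exp(-2*x)) dx = -exp(2)/2 - exp(-2)/2 + 1; the area of that piece is -1 + exp(-2)/2 + exp(2)/2.
∫[0,2] (exp(2*x) - exp(-2*x)) dx = -1 + exp(-4)/2 + exp(4)/2.
Total area = (-1 + exp(-2)/2 + exp(2)/2) + (-1 + exp(-4)/2 + exp(4)/2) = -2 + exp(-4)/2 + exp(-2)/2 + exp(2)/2 + exp(4)/2.

-2 + exp(-4)/2 + exp(-2)/2 + exp(2)/2 + exp(4)/2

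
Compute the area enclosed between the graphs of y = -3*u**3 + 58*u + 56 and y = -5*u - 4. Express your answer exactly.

Set the curves equal: -3*u**3 + 58*u + 56 = -5*u - 4, so -3*u**3 + 63*u + 60 = 0, which factors as -3*(u - 5)*(u + 1)*(u + 4) = 0. The curves meet at u = -4, -1, 5.
On [-4, -1], y = -5*u - 4 is on top; that piece has area ∫[-4,-1] (-(-3*u**3 + 63*u + 60)) du = 405/4.
On [-1, 5], y = -3*u**3 + 58*u + 56 is on top; that piece has area ∫[-1,5] (-3*u**3 + 63*u + 60) du = 648.
Total enclosed area = 405/4 + 648 = 2997/4.

2997/4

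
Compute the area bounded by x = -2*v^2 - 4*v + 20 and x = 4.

Both boundary curves give x as a function of v, so integrate with respect to v. Setting them equal: -2*v^2 - 4*v + 16 = 0, i.e. -2*(v - 2)*(v + 4) = 0, so they meet at v = -4, 2.
For v in [-4, 2], x = -2*v^2 - 4*v + 20 is on the right; area = ∫[-4,2] (-2*v^2 - 4*v + 16) dv = 72.

72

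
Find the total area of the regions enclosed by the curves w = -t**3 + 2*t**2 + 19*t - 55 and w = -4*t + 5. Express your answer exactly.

5137/12

Set the curves equal: -t**3 + 2*t**2 + 19*t - 55 = -4*t + 5, so -t**3 + 2*t**2 + 23*t - 60 = 0, which factors as -(t - 4)*(t - 3)*(t + 5) = 0. The curves meet at t = -5, 3, 4.
On [-5, 3], w = -4*t + 5 is on top; that piece has area ∫[-5,3] (-(-t**3 + 2*t**2 + 23*t - 60)) dt = 1280/3.
On [3, 4], w = -t**3 + 2*t**2 + 19*t - 55 is on top; that piece has area ∫[3,4] (-t**3 + 2*t**2 + 23*t - 60) dt = 17/12.
Total enclosed area = 1280/3 + 17/12 = 5137/12.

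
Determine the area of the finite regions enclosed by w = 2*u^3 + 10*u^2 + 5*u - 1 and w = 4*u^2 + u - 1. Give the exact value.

Set the curves equal: 2*u^3 + 10*u^2 + 5*u - 1 = 4*u^2 + u - 1, so 2*u^3 + 6*u^2 + 4*u = 0, which factors as 2*u*(u + 1)*(u + 2) = 0. The curves meet at u = -2, -1, 0.
On [-2, -1], w = 2*u^3 + 10*u^2 + 5*u - 1 is on top; that piece has area ∫[-2,-1] (2*u^3 + 6*u^2 + 4*u) du = 1/2.
On [-1, 0], w = 4*u^2 + u - 1 is on top; that piece has area ∫[-1,0] (-(2*u^3 + 6*u^2 + 4*u)) du = 1/2.
Total enclosed area = 1/2 + 1/2 = 1.

1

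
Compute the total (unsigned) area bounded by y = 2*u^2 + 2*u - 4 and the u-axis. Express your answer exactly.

9

The curve meets the u-axis where 2*u^2 + 2*u - 4 = 0, i.e. 2*(u - 1)*(u + 2) = 0, at u = -2, 1.
On [-2, 1] the curve lies below the axis; ∫[-2,1] (2*u^2 + 2*u - 4) du = -9, giving area 9.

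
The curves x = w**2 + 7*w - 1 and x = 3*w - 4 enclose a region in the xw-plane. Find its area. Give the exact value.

Both boundary curves give x as a function of w, so integrate with respect to w. Setting them equal: w**2 + 4*w + 3 = 0, i.e. (w + 1)*(w + 3) = 0, so they meet at w = -3, -1.
For w in [-3, -1], x = w**2 + 7*w - 1 is on the left; area = ∫[-3,-1] (-(w**2 + 4*w + 3)) dw = 4/3.

4/3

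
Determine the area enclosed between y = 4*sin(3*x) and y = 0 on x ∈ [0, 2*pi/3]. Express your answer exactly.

The difference (4*sin(3*x)) - (0) = 4*sin(3*x) changes sign at x = pi/3 inside [0, 2*pi/3], so split the integral there.
∫[0,pi/3] (4*sin(3*x)) dx = 8/3.
∫[pi/3,2*pi/3] (4*sin(3*x)) dx = -8/3; the area of that piece is 8/3.
Total area = 8/3 + 8/3 = 16/3.

16/3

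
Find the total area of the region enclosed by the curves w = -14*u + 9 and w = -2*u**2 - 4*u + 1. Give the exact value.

9

Set the curves equal: -14*u + 9 = -2*u**2 - 4*u + 1, so 2*u**2 - 10*u + 8 = 0, which factors as 2*(u - 4)*(u - 1) = 0. The curves meet at u = 1, 4.
On [1, 4], w = -2*u**2 - 4*u + 1 is on top; that piece has area ∫[1,4] (-(2*u**2 - 10*u + 8)) du = 9.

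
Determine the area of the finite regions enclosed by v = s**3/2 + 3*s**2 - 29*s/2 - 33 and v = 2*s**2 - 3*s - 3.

Set the curves equal: s**3/2 + 3*s**2 - 29*s/2 - 33 = 2*s**2 - 3*s - 3, so s**3/2 + s**2 - 23*s/2 - 30 = 0, which factors as (s - 5)*(s + 3)*(s + 4)/2 = 0. The curves meet at s = -4, -3, 5.
On [-4, -3], v = s**3/2 + 3*s**2 - 29*s/2 - 33 is on top; that piece has area ∫[-4,-3] (s**3/2 + s**2 - 23*s/2 - 30) ds = 17/24.
On [-3, 5], v = 2*s**2 - 3*s - 3 is on top; that piece has area ∫[-3,5] (-(s**3/2 + s**2 - 23*s/2 - 30)) ds = 640/3.
Total enclosed area = 17/24 + 640/3 = 5137/24.

5137/24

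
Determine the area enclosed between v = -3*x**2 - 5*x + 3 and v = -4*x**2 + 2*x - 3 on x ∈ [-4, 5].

737/6

The difference (-3*x**2 - 5*x + 3) - (-4*x**2 + 2*x - 3) = x**2 - 7*x + 6 changes sign at x = 1 inside [-4, 5], so split the integral there.
∫[-4,1] (x**2 - 7*x + 6) dx = 625/6.
∫[1,5] (x**2 - 7*x + 6) dx = -56/3; the area of that piece is 56/3.
Total area = 625/6 + 56/3 = 737/6.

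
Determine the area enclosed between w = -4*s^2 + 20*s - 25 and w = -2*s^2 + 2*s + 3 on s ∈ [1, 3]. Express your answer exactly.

10

The difference (-4*s^2 + 20*s - 25) - (-2*s^2 + 2*s + 3) = -2*s^2 + 18*s - 28 changes sign at s = 2 inside [1, 3], so split the integral there.
∫[1,2] (-2*s^2 + 18*s - 28) ds = -17/3; the area of that piece is 17/3.
∫[2,3] (-2*s^2 + 18*s - 28) ds = 13/3.
Total area = 17/3 + 13/3 = 10.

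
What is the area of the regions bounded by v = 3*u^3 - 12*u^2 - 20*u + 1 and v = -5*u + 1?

Set the curves equal: 3*u^3 - 12*u^2 - 20*u + 1 = -5*u + 1, so 3*u^3 - 12*u^2 - 15*u = 0, which factors as 3*u*(u - 5)*(u + 1) = 0. The curves meet at u = -1, 0, 5.
On [-1, 0], v = 3*u^3 - 12*u^2 - 20*u + 1 is on top; that piece has area ∫[-1,0] (3*u^3 - 12*u^2 - 15*u) du = 11/4.
On [0, 5], v = -5*u + 1 is on top; that piece has area ∫[0,5] (-(3*u^3 - 12*u^2 - 15*u)) du = 875/4.
Total enclosed area = 11/4 + 875/4 = 443/2.

443/2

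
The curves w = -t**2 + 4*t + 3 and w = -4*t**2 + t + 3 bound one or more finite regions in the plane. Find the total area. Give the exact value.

Set the curves equal: -t**2 + 4*t + 3 = -4*t**2 + t + 3, so 3*t**2 + 3*t = 0, which factors as 3*t*(t + 1) = 0. The curves meet at t = -1, 0.
On [-1, 0], w = -4*t**2 + t + 3 is on top; that piece has area ∫[-1,0] (-(3*t**2 + 3*t)) dt = 1/2.

1/2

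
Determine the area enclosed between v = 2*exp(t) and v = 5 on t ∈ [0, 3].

The difference (2*exp(t)) - (5) = 2*exp(t) - 5 changes sign at t = log(5/2) inside [0, 3], so split the integral there.
∫[0,log(5/2)] (2*exp(t) - 5) dt = log(32/3125) + 3; the area of that piece is -3 + log(3125/32).
∫[log(5/2),3] (2*exp(t) - 5) dt = -20 - 5*log(2) + 5*log(5) + 2*exp(3).
Total area = (-3 + log(3125/32)) + (-20 - 5*log(2) + 5*log(5) + 2*exp(3)) = -23 - 10*log(2) + 10*log(5) + 2*exp(3).

-23 - 10*log(2) + 10*log(5) + 2*exp(3)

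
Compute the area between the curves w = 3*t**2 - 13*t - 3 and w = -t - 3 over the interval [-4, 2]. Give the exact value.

176

The difference (3*t**2 - 13*t - 3) - (-t - 3) = 3*t**2 - 12*t changes sign at t = 0 inside [-4, 2], so split the integral there.
∫[-4,0] (3*t**2 - 12*t) dt = 160.
∫[0,2] (3*t**2 - 12*t) dt = -16; the area of that piece is 16.
Total area = 160 + 16 = 176.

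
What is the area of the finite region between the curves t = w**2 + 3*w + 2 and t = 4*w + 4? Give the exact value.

9/2

Both boundary curves give t as a function of w, so integrate with respect to w. Setting them equal: w**2 - w - 2 = 0, i.e. (w - 2)*(w + 1) = 0, so they meet at w = -1, 2.
For w in [-1, 2], t = w**2 + 3*w + 2 is on the left; area = ∫[-1,2] (-(w**2 - w - 2)) dw = 9/2.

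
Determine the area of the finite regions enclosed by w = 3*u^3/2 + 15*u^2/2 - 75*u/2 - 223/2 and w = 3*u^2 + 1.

786

Set the curves equal: 3*u^3/2 + 15*u^2/2 - 75*u/2 - 223/2 = 3*u^2 + 1, so 3*u^3/2 + 9*u^2/2 - 75*u/2 - 225/2 = 0, which factors as 3*(u - 5)*(u + 3)*(u + 5)/2 = 0. The curves meet at u = -5, -3, 5.
On [-5, -3], w = 3*u^3/2 + 15*u^2/2 - 75*u/2 - 223/2 is on top; that piece has area ∫[-5,-3] (3*u^3/2 + 9*u^2/2 - 75*u/2 - 225/2) du = 18.
On [-3, 5], w = 3*u^2 + 1 is on top; that piece has area ∫[-3,5] (-(3*u^3/2 + 9*u^2/2 - 75*u/2 - 225/2)) du = 768.
Total enclosed area = 18 + 768 = 786.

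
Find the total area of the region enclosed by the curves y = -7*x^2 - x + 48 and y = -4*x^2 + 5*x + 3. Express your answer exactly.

Set the curves equal: -7*x^2 - x + 48 = -4*x^2 + 5*x + 3, so -3*x^2 - 6*x + 45 = 0, which factors as -3*(x - 3)*(x + 5) = 0. The curves meet at x = -5, 3.
On [-5, 3], y = -7*x^2 - x + 48 is on top; that piece has area ∫[-5,3] (-3*x^2 - 6*x + 45) dx = 256.

256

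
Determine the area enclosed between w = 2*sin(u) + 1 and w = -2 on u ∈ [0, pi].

On [0, pi], (2*sin(u) + 1) - (-2) = 2*sin(u) + 3 is ≥ 0 throughout, so the area is a single integral of |2*sin(u) + 3|.
∫[0,pi] (2*sin(u) + 3) du = 4 + 3*pi.

4 + 3*pi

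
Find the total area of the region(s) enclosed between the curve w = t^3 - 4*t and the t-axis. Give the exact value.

8

The curve meets the t-axis where t^3 - 4*t = 0, i.e. t*(t - 2)*(t + 2) = 0, at t = -2, 0, 2.
On [-2, 0] the curve lies above the axis; ∫[-2,0] (t^3 - 4*t) dt = 4, giving area 4.
On [0, 2] the curve lies below the axis; ∫[0,2] (t^3 - 4*t) dt = -4, giving area 4.
Total area = 4 + 4 = 8.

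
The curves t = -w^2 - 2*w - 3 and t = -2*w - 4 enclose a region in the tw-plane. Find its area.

Both boundary curves give t as a function of w, so integrate with respect to w. Setting them equal: -w^2 + 1 = 0, i.e. -(w - 1)*(w + 1) = 0, so they meet at w = -1, 1.
For w in [-1, 1], t = -w^2 - 2*w - 3 is on the right; area = ∫[-1,1] (-w^2 + 1) dw = 4/3.

4/3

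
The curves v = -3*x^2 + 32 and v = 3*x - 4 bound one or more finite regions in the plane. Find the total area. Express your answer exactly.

343/2

Set the curves equal: -3*x^2 + 32 = 3*x - 4, so -3*x^2 - 3*x + 36 = 0, which factors as -3*(x - 3)*(x + 4) = 0. The curves meet at x = -4, 3.
On [-4, 3], v = -3*x^2 + 32 is on top; that piece has area ∫[-4,3] (-3*x^2 - 3*x + 36) dx = 343/2.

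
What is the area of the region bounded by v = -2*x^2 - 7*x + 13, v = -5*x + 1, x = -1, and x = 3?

98/3

The difference (-2*x^2 - 7*x + 13) - (-5*x + 1) = -2*x^2 - 2*x + 12 changes sign at x = 2 inside [-1, 3], so split the integral there.
∫[-1,2] (-2*x^2 - 2*x + 12) dx = 27.
∫[2,3] (-2*x^2 - 2*x + 12) dx = -17/3; the area of that piece is 17/3.
Total area = 27 + 17/3 = 98/3.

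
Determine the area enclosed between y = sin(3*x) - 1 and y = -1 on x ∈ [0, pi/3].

On [0, pi/3], (sin(3*x) - 1) - (-1) = sin(3*x) is ≥ 0 throughout, so the area is a single integral of |sin(3*x)|.
∫[0,pi/3] (sin(3*x)) dx = 2/3.

2/3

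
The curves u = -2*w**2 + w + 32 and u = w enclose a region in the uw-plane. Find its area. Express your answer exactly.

Both boundary curves give u as a function of w, so integrate with respect to w. Setting them equal: -2*w**2 + 32 = 0, i.e. -2*(w - 4)*(w + 4) = 0, so they meet at w = -4, 4.
For w in [-4, 4], u = -2*w**2 + w + 32 is on the right; area = ∫[-4,4] (-2*w**2 + 32) dw = 512/3.

512/3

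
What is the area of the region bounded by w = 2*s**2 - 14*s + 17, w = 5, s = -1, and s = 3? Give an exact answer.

40

The difference (2*s**2 - 14*s + 17) - (5) = 2*s**2 - 14*s + 12 changes sign at s = 1 inside [-1, 3], so split the integral there.
∫[-1,1] (2*s**2 - 14*s + 12) ds = 76/3.
∫[1,3] (2*s**2 - 14*s + 12) ds = -44/3; the area of that piece is 44/3.
Total area = 76/3 + 44/3 = 40.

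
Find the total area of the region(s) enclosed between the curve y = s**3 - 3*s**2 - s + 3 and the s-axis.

The curve meets the s-axis where s**3 - 3*s**2 - s + 3 = 0, i.e. (s - 3)*(s - 1)*(s + 1) = 0, at s = -1, 1, 3.
On [-1, 1] the curve lies above the axis; ∫[-1,1] (s**3 - 3*s**2 - s + 3) ds = 4, giving area 4.
On [1, 3] the curve lies below the axis; ∫[1,3] (s**3 - 3*s**2 - s + 3) ds = -4, giving area 4.
Total area = 4 + 4 = 8.

8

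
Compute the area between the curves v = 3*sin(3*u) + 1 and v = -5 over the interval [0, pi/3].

2 + 2*pi

On [0, pi/3], (3*sin(3*u) + 1) - (-5) = 3*sin(3*u) + 6 is ≥ 0 throughout, so the area is a single integral of |3*sin(3*u) + 6|.
∫[0,pi/3] (3*sin(3*u) + 6) du = 2 + 2*pi.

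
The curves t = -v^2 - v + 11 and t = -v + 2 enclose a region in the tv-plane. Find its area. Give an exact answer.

Both boundary curves give t as a function of v, so integrate with respect to v. Setting them equal: -v^2 + 9 = 0, i.e. -(v - 3)*(v + 3) = 0, so they meet at v = -3, 3.
For v in [-3, 3], t = -v^2 - v + 11 is on the right; area = ∫[-3,3] (-v^2 + 9) dv = 36.

36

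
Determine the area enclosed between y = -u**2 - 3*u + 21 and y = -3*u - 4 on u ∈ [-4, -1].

54

On [-4, -1], (-u**2 - 3*u + 21) - (-3*u - 4) = -u**2 + 25 is ≥ 0 throughout, so the area is a single integral of |-u**2 + 25|.
∫[-4,-1] (-u**2 + 25) du = 54.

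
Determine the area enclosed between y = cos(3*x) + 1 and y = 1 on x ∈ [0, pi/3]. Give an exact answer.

The difference (cos(3*x) + 1) - (1) = cos(3*x) changes sign at x = pi/6 inside [0, pi/3], so split the integral there.
∫[0,pi/6] (cos(3*x)) dx = 1/3.
∫[pi/6,pi/3] (cos(3*x)) dx = -1/3; the area of that piece is 1/3.
Total area = 1/3 + 1/3 = 2/3.

2/3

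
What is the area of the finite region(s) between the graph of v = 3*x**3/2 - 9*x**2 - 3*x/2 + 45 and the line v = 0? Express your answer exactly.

The curve meets the x-axis where 3*x**3/2 - 9*x**2 - 3*x/2 + 45 = 0, i.e. 3*(x - 5)*(x - 3)*(x + 2)/2 = 0, at x = -2, 3, 5.
On [-2, 3] the curve lies above the axis; ∫[-2,3] (3*x**3/2 - 9*x**2 - 3*x/2 + 45) dx = 1125/8, giving area 1125/8.
On [3, 5] the curve lies below the axis; ∫[3,5] (3*x**3/2 - 9*x**2 - 3*x/2 + 45) dx = -12, giving area 12.
Total area = 1125/8 + 12 = 1221/8.

1221/8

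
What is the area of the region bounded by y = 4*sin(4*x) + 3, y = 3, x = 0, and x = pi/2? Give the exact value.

The difference (4*sin(4*x) + 3) - (3) = 4*sin(4*x) changes sign at x = pi/4 inside [0, pi/2], so split the integral there.
∫[0,pi/4] (4*sin(4*x)) dx = 2.
∫[pi/4,pi/2] (4*sin(4*x)) dx = -2; the area of that piece is 2.
Total area = 2 + 2 = 4.

4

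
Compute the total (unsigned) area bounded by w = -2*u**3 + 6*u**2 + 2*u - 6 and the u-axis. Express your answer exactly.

The curve meets the u-axis where -2*u**3 + 6*u**2 + 2*u - 6 = 0, i.e. -2*(u - 3)*(u - 1)*(u + 1) = 0, at u = -1, 1, 3.
On [-1, 1] the curve lies below the axis; ∫[-1,1] (-2*u**3 + 6*u**2 + 2*u - 6) du = -8, giving area 8.
On [1, 3] the curve lies above the axis; ∫[1,3] (-2*u**3 + 6*u**2 + 2*u - 6) du = 8, giving area 8.
Total area = 8 + 8 = 16.

16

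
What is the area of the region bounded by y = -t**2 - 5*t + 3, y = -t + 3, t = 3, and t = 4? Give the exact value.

79/3

On [3, 4], (-t**2 - 5*t + 3) - (-t + 3) = -t**2 - 4*t is ≤ 0 throughout, so the area is a single integral of |-t**2 - 4*t|.
∫[3,4] (-t**2 - 4*t) dt = -79/3; the area of that piece is 79/3.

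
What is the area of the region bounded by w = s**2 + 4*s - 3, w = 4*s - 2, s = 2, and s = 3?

On [2, 3], (s**2 + 4*s - 3) - (4*s - 2) = s**2 - 1 is ≥ 0 throughout, so the area is a single integral of |s**2 - 1|.
∫[2,3] (s**2 - 1) ds = 16/3.

16/3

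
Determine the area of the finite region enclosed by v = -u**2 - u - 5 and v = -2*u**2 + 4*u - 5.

125/6

Set the curves equal: -u**2 - u - 5 = -2*u**2 + 4*u - 5, so u**2 - 5*u = 0, which factors as u*(u - 5) = 0. The curves meet at u = 0, 5.
On [0, 5], v = -2*u**2 + 4*u - 5 is on top; that piece has area ∫[0,5] (-(u**2 - 5*u)) du = 125/6.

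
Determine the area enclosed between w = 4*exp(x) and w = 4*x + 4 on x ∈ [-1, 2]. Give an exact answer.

-18 - 4*exp(-1) + 4*exp(2)

On [-1, 2], (4*exp(x)) - (4*x + 4) = -4*x + 4*exp(x) - 4 is ≥ 0 throughout, so the area is a single integral of |-4*x + 4*exp(x) - 4|.
∫[-1,2] (-4*x + 4*exp(x) - 4) dx = -18 - 4*exp(-1) + 4*exp(2).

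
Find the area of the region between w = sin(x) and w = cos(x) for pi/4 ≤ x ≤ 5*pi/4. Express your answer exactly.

2*sqrt(2)

On [pi/4, 5*pi/4], (sin(x)) - (cos(x)) = sin(x) - cos(x) is ≥ 0 throughout, so the area is a single integral of |sin(x) - cos(x)|.
∫[pi/4,5*pi/4] (sin(x) - cos(x)) dx = 2*sqrt(2).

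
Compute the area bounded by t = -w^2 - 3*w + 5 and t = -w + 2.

Both boundary curves give t as a function of w, so integrate with respect to w. Setting them equal: -w^2 - 2*w + 3 = 0, i.e. -(w - 1)*(w + 3) = 0, so they meet at w = -3, 1.
For w in [-3, 1], t = -w^2 - 3*w + 5 is on the right; area = ∫[-3,1] (-w^2 - 2*w + 3) dw = 32/3.

32/3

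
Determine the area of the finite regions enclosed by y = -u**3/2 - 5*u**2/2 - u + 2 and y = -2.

Set the curves equal: -u**3/2 - 5*u**2/2 - u + 2 = -2, so -u**3/2 - 5*u**2/2 - u + 4 = 0, which factors as -(u - 1)*(u + 2)*(u + 4)/2 = 0. The curves meet at u = -4, -2, 1.
On [-4, -2], y = -2 is on top; that piece has area ∫[-4,-2] (-(-u**3/2 - 5*u**2/2 - u + 4)) du = 8/3.
On [-2, 1], y = -u**3/2 - 5*u**2/2 - u + 2 is on top; that piece has area ∫[-2,1] (-u**3/2 - 5*u**2/2 - u + 4) du = 63/8.
Total enclosed area = 8/3 + 63/8 = 253/24.

253/24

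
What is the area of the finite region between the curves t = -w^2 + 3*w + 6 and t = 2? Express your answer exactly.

125/6

Both boundary curves give t as a function of w, so integrate with respect to w. Setting them equal: -w^2 + 3*w + 4 = 0, i.e. -(w - 4)*(w + 1) = 0, so they meet at w = -1, 4.
For w in [-1, 4], t = -w^2 + 3*w + 6 is on the right; area = ∫[-1,4] (-w^2 + 3*w + 4) dw = 125/6.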